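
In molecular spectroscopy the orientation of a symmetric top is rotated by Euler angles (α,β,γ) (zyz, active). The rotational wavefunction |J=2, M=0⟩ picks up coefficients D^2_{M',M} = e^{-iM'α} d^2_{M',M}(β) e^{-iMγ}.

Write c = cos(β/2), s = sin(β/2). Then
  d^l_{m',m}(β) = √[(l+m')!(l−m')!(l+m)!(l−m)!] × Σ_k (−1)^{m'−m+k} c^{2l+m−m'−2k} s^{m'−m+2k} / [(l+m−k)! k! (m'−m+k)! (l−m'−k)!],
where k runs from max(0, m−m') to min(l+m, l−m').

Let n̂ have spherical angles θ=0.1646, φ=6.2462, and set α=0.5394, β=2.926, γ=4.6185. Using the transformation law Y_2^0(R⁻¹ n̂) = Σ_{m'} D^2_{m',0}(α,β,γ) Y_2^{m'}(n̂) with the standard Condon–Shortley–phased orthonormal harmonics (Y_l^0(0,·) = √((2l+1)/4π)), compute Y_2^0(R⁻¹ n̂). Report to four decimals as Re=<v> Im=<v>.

Need the full column D^2_{m',0} for m'=−2..2 at α=0.5394, β=2.926, γ=4.6185.
cos(β/2)=0.107588, sin(β/2)=0.994196
d^2_{-2,0}: single k=2 term ⇒ +0.028025;  D = +0.013239+0.024701i
d^2_{-1,0}: k∈[1..2] ⇒ +0.003033 -0.258973 = -0.255940;  D = -0.219601-0.131456i
d^2_{0,0}: k∈[0..2] ⇒ +0.000134 -0.045765 +0.976984 = +0.931353;  D = +0.931353+0.000000i
d^2_{1,0}: k∈[0..1] ⇒ -0.003033 +0.258973 = +0.255940;  D = +0.219601-0.131456i
d^2_{2,0}: single k=0 term ⇒ +0.028025;  D = +0.013239-0.024701i
Y_2^{m'}(θ=0.1646,φ=6.2462) and Σ D·Y over m':
  (+0.0132+0.0247i)·(+0.0103+0.0008i)  (-0.2196-0.1315i)·(+0.1248+0.0046i)  (+0.9314+0.0000i)·(+0.6054+0.0000i)  (+0.2196-0.1315i)·(-0.1248+0.0046i)  (+0.0132-0.0247i)·(+0.0103-0.0008i)
Y_2^0(R⁻¹ n̂) = +0.510463+0.000000i

Re=0.5105 Im=0.0000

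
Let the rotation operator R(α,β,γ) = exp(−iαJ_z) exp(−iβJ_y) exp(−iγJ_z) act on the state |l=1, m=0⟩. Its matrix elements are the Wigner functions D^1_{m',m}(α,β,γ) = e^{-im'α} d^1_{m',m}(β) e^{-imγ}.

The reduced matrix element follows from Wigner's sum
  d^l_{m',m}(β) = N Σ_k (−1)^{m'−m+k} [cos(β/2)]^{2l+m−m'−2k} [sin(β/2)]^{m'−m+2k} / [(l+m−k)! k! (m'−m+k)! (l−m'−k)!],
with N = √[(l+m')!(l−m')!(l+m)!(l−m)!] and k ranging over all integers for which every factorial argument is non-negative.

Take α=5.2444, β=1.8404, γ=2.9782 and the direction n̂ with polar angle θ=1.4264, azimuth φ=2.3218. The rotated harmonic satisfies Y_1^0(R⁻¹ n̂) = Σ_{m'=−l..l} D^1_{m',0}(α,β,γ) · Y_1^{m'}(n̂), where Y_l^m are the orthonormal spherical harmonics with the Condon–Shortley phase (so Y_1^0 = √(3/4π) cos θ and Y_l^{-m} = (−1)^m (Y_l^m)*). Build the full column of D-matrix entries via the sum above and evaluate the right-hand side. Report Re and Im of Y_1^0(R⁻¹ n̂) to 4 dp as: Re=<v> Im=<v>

Need the full column D^1_{m',0} for m'=−1..1 at α=5.2444, β=1.8404, γ=2.9782.
cos(β/2)=0.605661, sin(β/2)=0.795723
d^1_{-1,0}: single k=1 term ⇒ +0.681564;  D = +0.345735-0.587364i
d^1_{0,0}: k∈[0..1] ⇒ +0.366825 -0.633175 = -0.266349;  D = -0.266349+0.000000i
d^1_{1,0}: single k=0 term ⇒ -0.681564;  D = -0.345735-0.587364i
Y_1^{m'}(θ=1.4264,φ=2.3218) and Σ D·Y over m':
  (+0.3457-0.5874i)·(-0.2333-0.2499i)  (-0.2663+0.0000i)·(+0.0703+0.0000i)  (-0.3457-0.5874i)·(+0.2333-0.2499i)
Y_1^0(R⁻¹ n̂) = -0.473647+0.000000i

Re=-0.4736 Im=0.0000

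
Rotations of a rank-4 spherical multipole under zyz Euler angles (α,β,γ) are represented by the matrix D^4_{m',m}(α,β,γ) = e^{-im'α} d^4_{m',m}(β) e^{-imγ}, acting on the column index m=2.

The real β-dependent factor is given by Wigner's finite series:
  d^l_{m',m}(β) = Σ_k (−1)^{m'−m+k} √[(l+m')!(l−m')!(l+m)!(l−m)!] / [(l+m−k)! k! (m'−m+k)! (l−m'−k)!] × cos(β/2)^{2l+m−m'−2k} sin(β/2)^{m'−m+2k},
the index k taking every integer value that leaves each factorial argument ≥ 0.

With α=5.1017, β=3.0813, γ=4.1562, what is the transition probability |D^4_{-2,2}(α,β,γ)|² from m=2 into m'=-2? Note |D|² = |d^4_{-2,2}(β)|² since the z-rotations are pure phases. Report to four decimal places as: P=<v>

P=0.9712

D^4_{-2,2}(5.1017,3.0813,4.1562) = e^{-i·-2·5.1017}·d^4_{-2,2}(3.0813)·e^{-i·2·4.1562}. Compute d first:
With c≡cos(β/2)=0.030142 and s≡sin(β/2)=0.999546, N=[2·720·720·2]^{1/2}=1440.000000
k∈{4,5,6} keeps every argument non-negative
  k=4: (−1)^0·1440.0000/(96)·0.0301^4·0.9995^4 = +0.000012
  k=5: (−1)^1·1440.0000/(120)·0.0301^2·0.9995^6 = -0.010873
  k=6: (−1)^2·1440.0000/(1440)·0.0301^0·0.9995^8 = +0.996371
d^4_{-2,2}(3.0813) = +0.000012 -0.010873 +0.996371 = +0.985511
|D^4_{-2,2}|² = |d^4_{-2,2}(β)|² = (+0.985511)² = 0.971231 (the z-rotation phases have unit modulus)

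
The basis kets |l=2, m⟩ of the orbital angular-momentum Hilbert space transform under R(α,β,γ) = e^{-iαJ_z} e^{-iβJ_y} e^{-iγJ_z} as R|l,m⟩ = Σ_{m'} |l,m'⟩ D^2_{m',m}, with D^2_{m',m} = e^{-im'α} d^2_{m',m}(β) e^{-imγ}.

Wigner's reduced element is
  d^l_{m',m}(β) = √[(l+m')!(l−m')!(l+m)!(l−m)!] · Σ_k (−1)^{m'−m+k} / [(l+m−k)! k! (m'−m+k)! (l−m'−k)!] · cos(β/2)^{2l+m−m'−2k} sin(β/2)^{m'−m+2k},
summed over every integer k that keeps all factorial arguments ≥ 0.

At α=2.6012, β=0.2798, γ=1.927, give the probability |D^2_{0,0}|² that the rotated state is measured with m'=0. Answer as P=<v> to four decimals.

P=0.7843

First d^2_{0,0}(β=0.2798), then the phase factors e^{-i(0)α} and e^{-i(0)γ}:
Half-angle: c=0.990230, s=0.139444. N=√(2·2·2·2)=4.000000
k: max(0,(0)−(0))=0 … min(2+(0),2−(0))=2
  k=0: (−1)^0·4.0000/(4)·0.9902^4·0.1394^0 = +0.961489
  k=1: (−1)^1·4.0000/(1)·0.9902^2·0.1394^2 = -0.076266
  k=2: (−1)^2·4.0000/(4)·0.9902^0·0.1394^4 = +0.000378
d^2_{0,0}(0.2798) = +0.961489 -0.076266 +0.000378 = +0.885601
|D^2_{0,0}|² = |d^2_{0,0}(β)|² = (+0.885601)² = 0.784288 (the z-rotation phases have unit modulus)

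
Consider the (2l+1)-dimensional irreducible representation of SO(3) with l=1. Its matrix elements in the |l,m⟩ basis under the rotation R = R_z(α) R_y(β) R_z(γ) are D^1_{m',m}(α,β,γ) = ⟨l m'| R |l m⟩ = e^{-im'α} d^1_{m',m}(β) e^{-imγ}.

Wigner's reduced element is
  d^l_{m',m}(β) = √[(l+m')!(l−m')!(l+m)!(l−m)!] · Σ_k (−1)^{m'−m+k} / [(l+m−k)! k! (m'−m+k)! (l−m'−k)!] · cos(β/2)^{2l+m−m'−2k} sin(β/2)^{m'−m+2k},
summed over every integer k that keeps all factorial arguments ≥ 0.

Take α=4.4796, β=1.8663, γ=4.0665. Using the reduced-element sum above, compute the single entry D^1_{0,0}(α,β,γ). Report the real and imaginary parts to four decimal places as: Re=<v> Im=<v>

Split into d^1_{0,0}(β=1.8663) × two z-phases.
Half-angle: c=0.595306, s=0.803499. N=√(1·1·1·1)=1.000000
k∈{0,1} keeps every argument non-negative
  k=0: (−1)^0·1.0000/(1)·0.5953^2·0.8035^0 = +0.354389
  k=1: (−1)^1·1.0000/(1)·0.5953^0·0.8035^2 = -0.645611
d^1_{0,0}(1.8663) = +0.354389 -0.645611 = -0.291222
Phases: e^{-i·(0)·4.4796}=+1.000000+0.000000i, e^{-i·(0)·4.0665}=+1.000000+0.000000i ⇒ D=-0.291222+0.000000i

Re=-0.2912 Im=0.0000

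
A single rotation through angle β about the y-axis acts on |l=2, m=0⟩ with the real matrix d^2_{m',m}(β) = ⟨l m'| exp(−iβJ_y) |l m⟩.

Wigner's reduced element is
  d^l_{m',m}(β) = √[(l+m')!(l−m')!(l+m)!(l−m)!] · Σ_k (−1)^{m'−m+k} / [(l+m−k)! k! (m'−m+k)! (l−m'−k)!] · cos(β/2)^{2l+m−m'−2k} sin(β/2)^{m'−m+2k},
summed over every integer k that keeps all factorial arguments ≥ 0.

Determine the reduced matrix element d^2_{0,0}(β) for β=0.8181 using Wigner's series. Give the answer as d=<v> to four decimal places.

d^2_{0,0}(β=0.8181) via Wigner's sum:
With c≡cos(β/2)=0.917499 and s≡sin(β/2)=0.397738, N=[2·2·2·2]^{1/2}=4.000000
k∈{0,1,2} keeps every argument non-negative
  k=0: (−1)^0·4.0000/(4)·0.9175^4·0.3977^0 = +0.708635
  k=1: (−1)^1·4.0000/(1)·0.9175^2·0.3977^2 = -0.532679
  k=2: (−1)^2·4.0000/(4)·0.9175^0·0.3977^4 = +0.025026
d^2_{0,0}(0.8181) = +0.708635 -0.532679 +0.025026 = +0.200982

d=0.2010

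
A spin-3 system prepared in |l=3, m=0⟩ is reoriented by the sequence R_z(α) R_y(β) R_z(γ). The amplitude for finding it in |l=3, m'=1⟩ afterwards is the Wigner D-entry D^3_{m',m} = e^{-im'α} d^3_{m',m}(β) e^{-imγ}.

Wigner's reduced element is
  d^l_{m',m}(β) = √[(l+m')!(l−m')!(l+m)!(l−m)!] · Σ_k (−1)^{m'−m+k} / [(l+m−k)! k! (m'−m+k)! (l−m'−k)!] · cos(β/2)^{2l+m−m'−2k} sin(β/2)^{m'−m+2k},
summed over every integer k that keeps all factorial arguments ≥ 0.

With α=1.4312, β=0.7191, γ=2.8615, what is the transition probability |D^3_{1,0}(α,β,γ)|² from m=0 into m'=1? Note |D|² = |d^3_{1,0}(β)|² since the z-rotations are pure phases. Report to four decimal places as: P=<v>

P=0.2726

First d^3_{1,0}(β=0.7191), then the phase factors e^{-i(1)α} and e^{-i(0)γ}:
With c≡cos(β/2)=0.936055 and s≡sin(β/2)=0.351853, N=[24·2·6·6]^{1/2}=41.569219
The bounds max(0,m−m')=0 and min(l+m,l−m')=2 give 3 terms
  k=0: (−1)^1·41.5692/(12)·0.9361^5·0.3519^1 = -0.875910
  k=1: (−1)^2·41.5692/(4)·0.9361^3·0.3519^3 = +0.371279
  k=2: (−1)^3·41.5692/(12)·0.9361^1·0.3519^5 = -0.017486
d^3_{1,0}(0.7191) = -0.875910 +0.371279 -0.017486 = -0.522117
|D^3_{1,0}|² = |d^3_{1,0}(β)|² = (-0.522117)² = 0.272606 (the z-rotation phases have unit modulus)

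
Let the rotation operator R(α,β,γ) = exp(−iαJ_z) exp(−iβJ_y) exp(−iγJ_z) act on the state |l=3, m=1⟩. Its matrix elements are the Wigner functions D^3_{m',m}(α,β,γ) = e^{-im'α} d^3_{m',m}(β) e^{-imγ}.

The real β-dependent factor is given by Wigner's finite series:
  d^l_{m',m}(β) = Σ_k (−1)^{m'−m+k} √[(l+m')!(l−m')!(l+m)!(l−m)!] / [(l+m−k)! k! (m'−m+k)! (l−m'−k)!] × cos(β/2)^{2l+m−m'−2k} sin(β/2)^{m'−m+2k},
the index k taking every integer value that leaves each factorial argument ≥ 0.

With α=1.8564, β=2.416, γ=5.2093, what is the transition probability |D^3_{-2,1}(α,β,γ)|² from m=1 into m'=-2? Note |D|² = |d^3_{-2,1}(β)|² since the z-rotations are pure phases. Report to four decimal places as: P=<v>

P=0.3255

First d^3_{-2,1}(β=2.416), then the phase factors e^{-i(-2)α} and e^{-i(1)γ}:
With c≡cos(β/2)=0.354890 and s≡sin(β/2)=0.934908, N=[1·120·24·2]^{1/2}=75.894664
Admissible k: 3..4 (factorial args all ≥0)
  k=3: (−1)^0·75.8947/(12)·0.3549^3·0.9349^3 = +0.231003
  k=4: (−1)^1·75.8947/(24)·0.3549^1·0.9349^5 = -0.801564
d^3_{-2,1}(2.416) = +0.231003 -0.801564 = -0.570561
|D^3_{-2,1}|² = |d^3_{-2,1}(β)|² = (-0.570561)² = 0.325540 (the z-rotation phases have unit modulus)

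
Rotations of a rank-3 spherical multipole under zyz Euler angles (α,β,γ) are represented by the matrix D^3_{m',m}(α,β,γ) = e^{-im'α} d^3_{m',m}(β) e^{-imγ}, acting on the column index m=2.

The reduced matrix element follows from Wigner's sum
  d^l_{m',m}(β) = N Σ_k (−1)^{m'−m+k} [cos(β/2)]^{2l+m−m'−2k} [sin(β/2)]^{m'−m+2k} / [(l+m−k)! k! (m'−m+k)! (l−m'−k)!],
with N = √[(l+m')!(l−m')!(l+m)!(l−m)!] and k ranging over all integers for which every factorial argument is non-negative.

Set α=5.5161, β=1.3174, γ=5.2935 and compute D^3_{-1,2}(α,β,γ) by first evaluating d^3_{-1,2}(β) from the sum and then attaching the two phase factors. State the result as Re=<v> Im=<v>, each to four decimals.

Re=0.1763 Im=0.4704

D^3_{-1,2}(5.5161,1.3174,5.2935) = e^{-i·-1·5.5161}·d^3_{-1,2}(1.3174)·e^{-i·2·5.2935}. Compute d first:
Half-angle: c=0.790789, s=0.612089. N=√(2·24·120·1)=75.894664
The bounds max(0,m−m')=3 and min(l+m,l−m')=4 give 2 terms
  k=3: (−1)^0·75.8947/(12)·0.7908^3·0.6121^3 = +0.717225
  k=4: (−1)^1·75.8947/(24)·0.7908^1·0.6121^5 = -0.214850
d^3_{-1,2}(1.3174) = +0.717225 -0.214850 = +0.502376
Attach z-rotation phases: D = e^{-i(-1)(5.5161)}·(+0.502376)·e^{-i(2)(5.2935)} = +0.176274+0.470435i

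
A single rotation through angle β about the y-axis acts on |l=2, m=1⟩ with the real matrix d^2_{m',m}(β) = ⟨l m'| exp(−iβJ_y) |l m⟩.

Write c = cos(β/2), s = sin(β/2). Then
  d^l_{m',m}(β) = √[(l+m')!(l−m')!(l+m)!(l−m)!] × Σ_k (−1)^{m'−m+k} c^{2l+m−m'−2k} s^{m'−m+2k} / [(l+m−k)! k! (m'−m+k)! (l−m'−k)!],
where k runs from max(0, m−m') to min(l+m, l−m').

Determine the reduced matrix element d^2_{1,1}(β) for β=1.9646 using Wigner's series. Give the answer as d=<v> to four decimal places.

d=-0.5446

d^2_{1,1}(β=1.9646) via Wigner's sum:
Half-angle: c=0.555111, s=0.831776. N=√(6·1·6·1)=6.000000
The bounds max(0,m−m')=0 and min(l+m,l−m')=1 give 2 terms
  k=0: (−1)^0·6.0000/(6)·0.5551^4·0.8318^0 = +0.094955
  k=1: (−1)^1·6.0000/(2)·0.5551^2·0.8318^2 = -0.639579
d^2_{1,1}(1.9646) = +0.094955 -0.639579 = -0.544623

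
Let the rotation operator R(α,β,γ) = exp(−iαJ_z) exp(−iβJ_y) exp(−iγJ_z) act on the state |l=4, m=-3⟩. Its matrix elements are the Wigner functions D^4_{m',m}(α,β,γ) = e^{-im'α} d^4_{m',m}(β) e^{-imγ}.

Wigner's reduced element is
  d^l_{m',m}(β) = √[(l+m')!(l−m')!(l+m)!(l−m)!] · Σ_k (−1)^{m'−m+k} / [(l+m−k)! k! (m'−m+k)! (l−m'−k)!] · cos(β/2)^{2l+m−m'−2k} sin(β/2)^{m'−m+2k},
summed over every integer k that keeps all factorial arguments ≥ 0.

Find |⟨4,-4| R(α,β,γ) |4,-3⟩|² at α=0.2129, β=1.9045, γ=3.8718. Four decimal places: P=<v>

D^4_{-4,-3}(0.2129,1.9045,3.8718) = e^{-i·-4·0.2129}·d^4_{-4,-3}(1.9045)·e^{-i·-3·3.8718}. Compute d first:
Half-angle: c=0.579851, s=0.814722. N=√(1·40320·1·5040)=14255.272709
k∈{1} keeps every argument non-negative
  k=1: (−1)^0·14255.2727/(5040)·0.5799^7·0.8147^1 = +0.050789
d^4_{-4,-3}(1.9045) = +0.050789
|D^4_{-4,-3}|² = |d^4_{-4,-3}(β)|² = (+0.050789)² = 0.002580 (the z-rotation phases have unit modulus)

P=0.0026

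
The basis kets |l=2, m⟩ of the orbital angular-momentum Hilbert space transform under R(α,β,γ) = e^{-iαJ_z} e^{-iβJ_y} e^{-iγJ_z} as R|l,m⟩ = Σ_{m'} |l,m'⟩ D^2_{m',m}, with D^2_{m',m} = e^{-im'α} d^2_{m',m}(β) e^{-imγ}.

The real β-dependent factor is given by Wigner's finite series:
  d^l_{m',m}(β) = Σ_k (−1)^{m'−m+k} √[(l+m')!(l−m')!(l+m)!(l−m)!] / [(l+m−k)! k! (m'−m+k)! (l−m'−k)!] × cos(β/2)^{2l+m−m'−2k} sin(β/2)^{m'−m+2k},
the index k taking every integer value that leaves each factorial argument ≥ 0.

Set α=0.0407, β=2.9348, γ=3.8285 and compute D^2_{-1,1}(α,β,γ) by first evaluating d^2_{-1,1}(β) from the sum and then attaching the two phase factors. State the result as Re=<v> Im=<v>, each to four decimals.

Re=0.7562 Im=-0.5704

D^2_{-1,1}(0.0407,2.9348,3.8285) = e^{-i·-1·0.0407}·d^2_{-1,1}(2.9348)·e^{-i·1·3.8285}. Compute d first:
With c≡cos(β/2)=0.103212 and s≡sin(β/2)=0.994659, N=[1·6·6·1]^{1/2}=6.000000
The bounds max(0,m−m')=2 and min(l+m,l−m')=3 give 2 terms
  k=2: (−1)^0·6.0000/(2)·0.1032^2·0.9947^2 = +0.031618
  k=3: (−1)^1·6.0000/(6)·0.1032^0·0.9947^4 = -0.978808
d^2_{-1,1}(2.9348) = +0.031618 -0.978808 = -0.947190
Phases: e^{-i·(-1)·0.0407}=+0.999172+0.040689i, e^{-i·(1)·3.8285}=-0.773211+0.634149i ⇒ D=+0.756211-0.570363i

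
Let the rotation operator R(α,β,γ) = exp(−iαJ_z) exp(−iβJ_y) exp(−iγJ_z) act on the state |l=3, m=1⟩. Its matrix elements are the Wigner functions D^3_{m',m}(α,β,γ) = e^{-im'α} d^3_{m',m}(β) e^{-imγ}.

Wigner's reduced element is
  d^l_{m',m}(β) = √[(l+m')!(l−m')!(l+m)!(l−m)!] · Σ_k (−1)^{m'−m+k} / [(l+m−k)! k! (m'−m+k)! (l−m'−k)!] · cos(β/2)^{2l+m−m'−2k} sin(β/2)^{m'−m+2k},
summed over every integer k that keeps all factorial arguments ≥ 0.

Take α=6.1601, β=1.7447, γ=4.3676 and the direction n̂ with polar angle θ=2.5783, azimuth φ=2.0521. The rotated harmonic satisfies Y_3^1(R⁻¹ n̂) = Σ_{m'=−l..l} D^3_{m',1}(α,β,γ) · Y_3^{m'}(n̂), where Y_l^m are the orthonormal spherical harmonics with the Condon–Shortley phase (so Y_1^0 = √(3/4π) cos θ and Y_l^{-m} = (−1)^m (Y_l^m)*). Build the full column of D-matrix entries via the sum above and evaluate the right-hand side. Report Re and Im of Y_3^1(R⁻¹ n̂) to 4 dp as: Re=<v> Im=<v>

Need the full column D^3_{m',1} for m'=−3..3 at α=6.1601, β=1.7447, γ=4.3676.
cos(β/2)=0.643029, sin(β/2)=0.765842
d^3_{-3,1}: single k=4 term ⇒ +0.550888;  D = +0.013477+0.550723i
d^3_{-2,1}: k∈[3..4] ⇒ +0.755333 -0.535706 = +0.219627;  D = -0.021624+0.218560i
d^3_{-1,1}: k∈[2..4] ⇒ +0.601660 -1.137909 +0.201760 = -0.334489;  D = +0.073552-0.326302i
d^3_{0,1}: k∈[1..3] ⇒ +0.291663 -1.241139 +0.586837 = -0.362640;  D = +0.122572-0.341297i
d^3_{1,1}: k∈[0..2] ⇒ +0.070694 -0.802213 +0.853432 = +0.121913;  D = -0.054981+0.108811i
d^3_{2,1}: k∈[0..1] ⇒ -0.266251 +0.755333 = +0.489083;  D = -0.272496+0.406137i
d^3_{3,1}: single k=0 term ⇒ +0.388370;  D = -0.254342+0.293498i
Y_3^{m'}(θ=2.5783,φ=2.0521) and Σ D·Y over m':
  (+0.0135+0.5507i)·(+0.0630+0.0080i)  (-0.0216+0.2186i)·(+0.1408-0.2022i)  (+0.0736-0.3263i)·(-0.2057-0.3938i)  (+0.1226-0.3413i)·(-0.1812+0.0000i)  (-0.0550+0.1088i)·(+0.2057-0.3938i)  (-0.2725+0.4061i)·(+0.1408+0.2022i)  (-0.2543+0.2935i)·(-0.0630+0.0080i)
Y_3^1(R⁻¹ n̂) = -0.203535+0.195513i

Re=-0.2035 Im=0.1955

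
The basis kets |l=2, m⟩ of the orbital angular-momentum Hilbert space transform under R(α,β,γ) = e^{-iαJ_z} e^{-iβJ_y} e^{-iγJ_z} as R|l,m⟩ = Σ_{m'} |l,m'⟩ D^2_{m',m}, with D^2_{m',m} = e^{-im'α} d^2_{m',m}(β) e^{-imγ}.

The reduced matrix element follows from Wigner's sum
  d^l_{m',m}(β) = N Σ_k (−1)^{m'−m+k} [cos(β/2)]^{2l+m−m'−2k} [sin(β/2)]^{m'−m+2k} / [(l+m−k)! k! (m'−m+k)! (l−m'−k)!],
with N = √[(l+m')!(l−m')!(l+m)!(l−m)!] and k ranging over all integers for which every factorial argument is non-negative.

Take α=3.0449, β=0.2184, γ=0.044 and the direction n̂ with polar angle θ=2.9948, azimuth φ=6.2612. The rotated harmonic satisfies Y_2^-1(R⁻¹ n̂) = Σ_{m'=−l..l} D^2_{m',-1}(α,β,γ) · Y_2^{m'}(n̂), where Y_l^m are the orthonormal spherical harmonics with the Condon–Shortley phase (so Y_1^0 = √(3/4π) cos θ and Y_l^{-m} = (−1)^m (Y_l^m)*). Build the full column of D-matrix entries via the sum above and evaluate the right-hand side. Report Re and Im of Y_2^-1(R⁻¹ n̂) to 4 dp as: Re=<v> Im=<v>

Need the full column D^2_{m',-1} for m'=−2..2 at α=3.0449, β=0.2184, γ=0.044.
cos(β/2)=0.994044, sin(β/2)=0.108983
d^2_{-2,-1}: single k=1 term ⇒ +0.214094;  D = +0.211710-0.031864i
d^2_{-1,-1}: k∈[0..1] ⇒ +0.976386 -0.035209 = +0.941178;  D = -0.939871+0.049570i
d^2_{0,-1}: k∈[0..1] ⇒ -0.262211 +0.003152 = -0.259059;  D = -0.258809-0.011395i
d^2_{1,-1}: k∈[0..1] ⇒ +0.035209 -0.000141 = +0.035068;  D = -0.034721-0.004918i
d^2_{2,-1}: single k=0 term ⇒ -0.002573;  D = -0.002501-0.000605i
Y_2^{m'}(θ=2.9948,φ=6.2612) and Σ D·Y over m':
  (+0.2117-0.0319i)·(+0.0083+0.0004i)  (-0.9399+0.0496i)·(-0.1118-0.0025i)  (-0.2588-0.0114i)·(+0.6105+0.0000i)  (-0.0347-0.0049i)·(+0.1118-0.0025i)  (-0.0025-0.0006i)·(+0.0083-0.0004i)
Y_2^-1(R⁻¹ n̂) = -0.055010-0.010842i

Re=-0.0550 Im=-0.0108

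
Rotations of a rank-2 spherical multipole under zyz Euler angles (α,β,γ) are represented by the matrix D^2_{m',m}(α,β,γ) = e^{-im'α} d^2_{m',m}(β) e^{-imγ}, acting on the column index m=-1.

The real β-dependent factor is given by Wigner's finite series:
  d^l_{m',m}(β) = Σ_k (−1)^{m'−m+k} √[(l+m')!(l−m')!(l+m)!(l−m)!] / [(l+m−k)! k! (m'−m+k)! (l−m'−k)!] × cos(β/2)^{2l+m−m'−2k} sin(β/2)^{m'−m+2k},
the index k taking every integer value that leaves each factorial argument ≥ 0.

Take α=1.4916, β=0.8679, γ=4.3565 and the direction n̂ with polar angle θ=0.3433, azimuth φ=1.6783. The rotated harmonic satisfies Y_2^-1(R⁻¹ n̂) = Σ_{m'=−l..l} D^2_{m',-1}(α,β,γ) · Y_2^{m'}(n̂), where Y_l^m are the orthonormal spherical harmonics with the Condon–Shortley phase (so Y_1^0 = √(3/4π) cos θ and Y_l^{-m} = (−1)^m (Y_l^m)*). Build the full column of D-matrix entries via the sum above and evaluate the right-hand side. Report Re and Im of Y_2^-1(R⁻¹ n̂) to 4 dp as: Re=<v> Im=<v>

Re=0.0780 Im=0.3291

Need the full column D^2_{m',-1} for m'=−2..2 at α=1.4916, β=0.8679, γ=4.3565.
cos(β/2)=0.907312, sin(β/2)=0.420458
d^2_{-2,-1}: single k=1 term ⇒ +0.628091;  D = +0.308964+0.546845i
d^2_{-1,-1}: k∈[0..1] ⇒ +0.677683 -0.436596 = +0.241087;  D = +0.218626-0.101615i
d^2_{0,-1}: k∈[0..1] ⇒ -0.769251 +0.165196 = -0.604055;  D = +0.210467+0.566203i
d^2_{1,-1}: k∈[0..1] ⇒ +0.436596 -0.031253 = +0.405343;  D = -0.389926+0.110730i
d^2_{2,-1}: single k=0 term ⇒ -0.134882;  D = -0.026466-0.132260i
Y_2^{m'}(θ=0.3433,φ=1.6783) and Σ D·Y over m':
  (+0.3090+0.5468i)·(-0.0428+0.0093i)  (+0.2186-0.1016i)·(-0.0263-0.2434i)  (+0.2105+0.5662i)·(+0.5236+0.0000i)  (-0.3899+0.1107i)·(+0.0263-0.2434i)  (-0.0265-0.1323i)·(-0.0428-0.0093i)
Y_2^-1(R⁻¹ n̂) = +0.078008+0.329143i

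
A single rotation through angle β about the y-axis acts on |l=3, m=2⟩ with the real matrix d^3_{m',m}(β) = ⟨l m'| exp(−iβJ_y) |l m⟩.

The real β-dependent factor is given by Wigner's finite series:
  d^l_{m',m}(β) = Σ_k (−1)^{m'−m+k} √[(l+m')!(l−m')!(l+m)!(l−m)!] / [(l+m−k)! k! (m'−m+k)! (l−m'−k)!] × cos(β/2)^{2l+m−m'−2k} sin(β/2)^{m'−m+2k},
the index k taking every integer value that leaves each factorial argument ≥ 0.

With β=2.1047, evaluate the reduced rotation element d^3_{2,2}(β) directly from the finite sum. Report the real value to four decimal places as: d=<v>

d^3_{2,2}(β=2.1047) via Wigner's sum:
With c≡cos(β/2)=0.495531 and s≡sin(β/2)=0.868590, N=[120·1·120·1]^{1/2}=120.000000
k: max(0,(2)−(2))=0 … min(3+(2),3−(2))=1
  k=0: (−1)^0·120.0000/(120)·0.4955^6·0.8686^0 = +0.014806
  k=1: (−1)^1·120.0000/(24)·0.4955^4·0.8686^2 = -0.227449
d^3_{2,2}(2.1047) = +0.014806 -0.227449 = -0.212643

d=-0.2126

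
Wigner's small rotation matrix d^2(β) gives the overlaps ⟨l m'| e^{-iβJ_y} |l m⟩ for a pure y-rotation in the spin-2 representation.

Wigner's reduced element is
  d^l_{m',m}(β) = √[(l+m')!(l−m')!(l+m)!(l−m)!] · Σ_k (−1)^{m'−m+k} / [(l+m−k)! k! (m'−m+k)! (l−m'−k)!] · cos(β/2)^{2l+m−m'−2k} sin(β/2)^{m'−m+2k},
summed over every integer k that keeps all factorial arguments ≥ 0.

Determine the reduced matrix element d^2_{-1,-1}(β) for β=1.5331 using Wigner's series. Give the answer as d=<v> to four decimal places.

d=-0.4797

d^2_{-1,-1}(β=1.5331) via Wigner's sum:
Half-angle: c=0.720308, s=0.693654. N=√(1·6·1·6)=6.000000
k: max(0,(-1)−(-1))=0 … min(2+(-1),2−(-1))=1
  k=0: (−1)^0·6.0000/(6)·0.7203^4·0.6937^0 = +0.269199
  k=1: (−1)^1·6.0000/(2)·0.7203^2·0.6937^2 = -0.748935
d^2_{-1,-1}(1.5331) = +0.269199 -0.748935 = -0.479736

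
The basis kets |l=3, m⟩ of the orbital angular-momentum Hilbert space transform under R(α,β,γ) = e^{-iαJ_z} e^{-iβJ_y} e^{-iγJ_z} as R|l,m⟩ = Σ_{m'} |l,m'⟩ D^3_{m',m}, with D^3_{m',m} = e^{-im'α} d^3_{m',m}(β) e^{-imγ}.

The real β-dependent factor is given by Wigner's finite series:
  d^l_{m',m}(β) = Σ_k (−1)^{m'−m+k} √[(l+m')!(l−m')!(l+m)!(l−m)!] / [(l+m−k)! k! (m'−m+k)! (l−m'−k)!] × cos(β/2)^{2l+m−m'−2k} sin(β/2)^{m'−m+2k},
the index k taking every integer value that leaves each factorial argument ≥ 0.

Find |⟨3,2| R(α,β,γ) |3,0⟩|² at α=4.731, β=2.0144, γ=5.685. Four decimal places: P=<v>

P=0.2299

Split into d^3_{2,0}(β=2.0144) × two z-phases.
With c≡cos(β/2)=0.534230 and s≡sin(β/2)=0.845339, N=[120·1·6·6]^{1/2}=65.726707
The bounds max(0,m−m')=0 and min(l+m,l−m')=1 give 2 terms
  k=0: (−1)^2·65.7267/(12)·0.5342^4·0.8453^2 = +0.318812
  k=1: (−1)^3·65.7267/(12)·0.5342^2·0.8453^4 = -0.798254
d^3_{2,0}(2.0144) = +0.318812 -0.798254 = -0.479442
|D^3_{2,0}|² = |d^3_{2,0}(β)|² = (-0.479442)² = 0.229864 (the z-rotation phases have unit modulus)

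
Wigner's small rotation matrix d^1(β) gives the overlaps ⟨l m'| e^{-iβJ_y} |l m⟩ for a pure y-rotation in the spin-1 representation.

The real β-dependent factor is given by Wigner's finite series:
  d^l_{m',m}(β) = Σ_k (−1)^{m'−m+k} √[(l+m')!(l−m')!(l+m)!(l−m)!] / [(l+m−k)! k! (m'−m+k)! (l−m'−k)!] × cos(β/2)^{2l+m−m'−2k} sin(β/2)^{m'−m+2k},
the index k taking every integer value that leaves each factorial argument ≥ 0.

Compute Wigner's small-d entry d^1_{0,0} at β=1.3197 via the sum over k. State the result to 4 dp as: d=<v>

d^1_{0,0}(β=1.3197) via Wigner's sum:
With c≡cos(β/2)=0.790084 and s≡sin(β/2)=0.612998, N=[1·1·1·1]^{1/2}=1.000000
The bounds max(0,m−m')=0 and min(l+m,l−m')=1 give 2 terms
  k=0: (−1)^0·1.0000/(1)·0.7901^2·0.6130^0 = +0.624233
  k=1: (−1)^1·1.0000/(1)·0.7901^0·0.6130^2 = -0.375767
d^1_{0,0}(1.3197) = +0.624233 -0.375767 = +0.248466

d=0.2485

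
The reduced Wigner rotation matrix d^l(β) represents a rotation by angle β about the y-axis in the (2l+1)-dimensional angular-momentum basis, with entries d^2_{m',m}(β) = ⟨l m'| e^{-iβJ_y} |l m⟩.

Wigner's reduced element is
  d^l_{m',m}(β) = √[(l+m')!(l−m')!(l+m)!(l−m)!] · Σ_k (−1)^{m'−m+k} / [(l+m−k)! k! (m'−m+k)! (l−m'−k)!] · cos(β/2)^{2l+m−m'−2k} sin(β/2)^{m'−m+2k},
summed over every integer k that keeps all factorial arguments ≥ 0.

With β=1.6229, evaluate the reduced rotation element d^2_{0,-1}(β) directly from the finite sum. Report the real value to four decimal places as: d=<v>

d^2_{0,-1}(β=1.6229) via Wigner's sum:
Half-angle: c=0.688447, s=0.725286. N=√(2·2·1·6)=4.898979
k: max(0,(-1)−(0))=0 … min(2+(-1),2−(0))=1
  k=0: (−1)^1·4.8990/(2)·0.6884^3·0.7253^1 = -0.579692
  k=1: (−1)^2·4.8990/(2)·0.6884^1·0.7253^3 = +0.643391
d^2_{0,-1}(1.6229) = -0.579692 +0.643391 = +0.063698

d=0.0637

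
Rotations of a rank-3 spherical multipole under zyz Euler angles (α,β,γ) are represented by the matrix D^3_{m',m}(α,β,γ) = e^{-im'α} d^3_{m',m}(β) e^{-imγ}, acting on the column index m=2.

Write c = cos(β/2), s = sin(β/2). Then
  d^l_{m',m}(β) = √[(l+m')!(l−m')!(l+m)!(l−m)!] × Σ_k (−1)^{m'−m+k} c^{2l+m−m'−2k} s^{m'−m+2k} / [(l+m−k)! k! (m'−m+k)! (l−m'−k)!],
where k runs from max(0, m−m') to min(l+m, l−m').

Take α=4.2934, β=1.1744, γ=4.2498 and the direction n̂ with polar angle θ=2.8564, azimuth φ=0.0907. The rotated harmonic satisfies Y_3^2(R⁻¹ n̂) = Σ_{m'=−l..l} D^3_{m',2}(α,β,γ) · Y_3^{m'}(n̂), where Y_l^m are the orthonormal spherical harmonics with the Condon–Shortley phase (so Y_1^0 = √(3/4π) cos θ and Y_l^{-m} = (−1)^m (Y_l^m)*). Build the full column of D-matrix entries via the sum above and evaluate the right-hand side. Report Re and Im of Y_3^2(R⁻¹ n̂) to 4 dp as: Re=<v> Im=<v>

Need the full column D^3_{m',2} for m'=−3..3 at α=4.2934, β=1.1744, γ=4.2498.
cos(β/2)=0.832495, sin(β/2)=0.554032
d^3_{-3,2}: single k=5 term ⇒ +0.106447;  D = -0.034673-0.100641i
d^3_{-2,2}: k∈[4..5] ⇒ +0.326493 -0.028921 = +0.297572;  D = +0.296441+0.025915i
d^3_{-1,2}: k∈[3..4] ⇒ +0.620555 -0.137422 = +0.483133;  D = -0.234246+0.422547i
d^3_{0,2}: k∈[2..3] ⇒ +0.807528 -0.357655 = +0.449873;  D = -0.270685-0.359326i
d^3_{1,2}: k∈[1..2] ⇒ +0.700557 -0.620555 = +0.080002;  D = +0.077957-0.017976i
d^3_{2,2}: k∈[0..1] ⇒ +0.332882 -0.737169 = -0.404287;  D = +0.077290-0.396830i
d^3_{3,2}: single k=0 term ⇒ -0.542650;  D = +0.444362+0.311466i
Y_3^{m'}(θ=2.8564,φ=0.0907) and Σ D·Y over m':
  (-0.0347-0.1006i)·(+0.0089-0.0025i)  (+0.2964+0.0259i)·(-0.0764+0.0140i)  (-0.2342+0.4225i)·(+0.3264-0.0297i)  (-0.2707-0.3593i)·(-0.5745+0.0000i)  (+0.0780-0.0180i)·(-0.3264-0.0297i)  (+0.0773-0.3968i)·(-0.0764-0.0140i)  (+0.4444+0.3115i)·(-0.0089-0.0025i)
Y_3^2(R⁻¹ n̂) = +0.027404+0.381515i

Re=0.0274 Im=0.3815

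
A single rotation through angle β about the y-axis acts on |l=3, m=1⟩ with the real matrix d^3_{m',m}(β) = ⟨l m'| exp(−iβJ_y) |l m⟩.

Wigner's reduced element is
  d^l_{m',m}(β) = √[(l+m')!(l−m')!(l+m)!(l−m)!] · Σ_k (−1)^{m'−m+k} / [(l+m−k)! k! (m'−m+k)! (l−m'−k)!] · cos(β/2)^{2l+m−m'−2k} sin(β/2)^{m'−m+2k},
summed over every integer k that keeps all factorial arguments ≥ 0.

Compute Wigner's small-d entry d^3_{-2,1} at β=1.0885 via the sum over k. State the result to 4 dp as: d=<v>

d=0.4490

d^3_{-2,1}(β=1.0885) via Wigner's sum:
With c≡cos(β/2)=0.855516 and s≡sin(β/2)=0.517777, N=[1·120·24·2]^{1/2}=75.894664
Admissible k: 3..4 (factorial args all ≥0)
  k=3: (−1)^0·75.8947/(12)·0.8555^3·0.5178^3 = +0.549720
  k=4: (−1)^1·75.8947/(24)·0.8555^1·0.5178^5 = -0.100679
d^3_{-2,1}(1.0885) = +0.549720 -0.100679 = +0.449041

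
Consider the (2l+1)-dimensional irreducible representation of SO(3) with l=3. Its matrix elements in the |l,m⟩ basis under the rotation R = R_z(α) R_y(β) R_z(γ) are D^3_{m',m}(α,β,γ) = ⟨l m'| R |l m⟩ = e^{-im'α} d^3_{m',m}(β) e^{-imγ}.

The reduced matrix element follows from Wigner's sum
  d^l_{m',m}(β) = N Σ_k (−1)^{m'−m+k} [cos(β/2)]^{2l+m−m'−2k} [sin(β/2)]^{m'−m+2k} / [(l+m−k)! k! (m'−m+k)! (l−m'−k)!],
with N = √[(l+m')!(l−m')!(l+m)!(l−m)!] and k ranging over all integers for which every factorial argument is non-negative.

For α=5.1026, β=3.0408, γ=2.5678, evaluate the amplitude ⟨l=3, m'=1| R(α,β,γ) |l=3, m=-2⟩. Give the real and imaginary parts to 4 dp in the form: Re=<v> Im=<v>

First d^3_{1,-2}(β=3.0408), then the phase factors e^{-i(1)α} and e^{-i(-2)γ}:
c=cos(3.0408/2)=0.050375, s=sin(3.0408/2)=0.998730; N=√[24·2·1·120]=75.894664
k: max(0,(-2)−(1))=0 … min(3+(-2),3−(1))=1
  k=0: (−1)^3·75.8947/(12)·0.0504^3·0.9987^3 = -0.000805
  k=1: (−1)^4·75.8947/(24)·0.0504^1·0.9987^5 = +0.158291
d^3_{1,-2}(3.0408) = -0.000805 +0.158291 = +0.157486
D = (+0.380384+0.924829i)·(+0.157486)·(+0.410690-0.911775i) = +0.157400+0.005196i

Re=0.1574 Im=0.0052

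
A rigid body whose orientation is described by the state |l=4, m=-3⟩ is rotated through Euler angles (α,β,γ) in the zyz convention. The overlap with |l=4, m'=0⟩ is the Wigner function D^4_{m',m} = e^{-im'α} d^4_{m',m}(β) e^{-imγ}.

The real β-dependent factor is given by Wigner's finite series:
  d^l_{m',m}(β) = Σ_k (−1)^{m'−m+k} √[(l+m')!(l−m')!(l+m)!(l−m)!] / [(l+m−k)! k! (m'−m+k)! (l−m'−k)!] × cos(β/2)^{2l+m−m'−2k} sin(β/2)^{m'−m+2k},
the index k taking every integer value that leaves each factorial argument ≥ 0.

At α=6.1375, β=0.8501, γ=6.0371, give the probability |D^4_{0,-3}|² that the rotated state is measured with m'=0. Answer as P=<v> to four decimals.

P=0.1714

D^4_{0,-3}(6.1375,0.8501,6.0371) = e^{-i·0·6.1375}·d^4_{0,-3}(0.8501)·e^{-i·-3·6.0371}. Compute d first:
With c≡cos(β/2)=0.911018 and s≡sin(β/2)=0.412366, N=[24·24·1·5040]^{1/2}=1703.830978
Admissible k: 0..1 (factorial args all ≥0)
  k=0: (−1)^3·1703.8310/(144)·0.9110^5·0.4124^3 = -0.520653
  k=1: (−1)^4·1703.8310/(144)·0.9110^3·0.4124^5 = +0.106675
d^4_{0,-3}(0.8501) = -0.520653 +0.106675 = -0.413979
|D^4_{0,-3}|² = |d^4_{0,-3}(β)|² = (-0.413979)² = 0.171378 (the z-rotation phases have unit modulus)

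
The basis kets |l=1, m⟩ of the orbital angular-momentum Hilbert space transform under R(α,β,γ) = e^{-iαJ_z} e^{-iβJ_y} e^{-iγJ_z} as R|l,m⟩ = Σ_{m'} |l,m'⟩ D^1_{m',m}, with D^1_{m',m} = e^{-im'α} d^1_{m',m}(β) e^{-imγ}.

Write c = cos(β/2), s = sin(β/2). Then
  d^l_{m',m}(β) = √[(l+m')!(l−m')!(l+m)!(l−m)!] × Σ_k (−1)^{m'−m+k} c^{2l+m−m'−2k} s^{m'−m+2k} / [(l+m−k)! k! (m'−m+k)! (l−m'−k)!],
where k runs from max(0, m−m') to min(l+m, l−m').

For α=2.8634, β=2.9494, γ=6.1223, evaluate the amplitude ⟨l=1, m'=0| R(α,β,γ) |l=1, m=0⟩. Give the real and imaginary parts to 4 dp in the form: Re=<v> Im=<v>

Split into d^1_{0,0}(β=2.9494) × two z-phases.
Half-angle: c=0.095948, s=0.995386. N=√(1·1·1·1)=1.000000
k∈{0,1} keeps every argument non-negative
  k=0: (−1)^0·1.0000/(1)·0.0959^2·0.9954^0 = +0.009206
  k=1: (−1)^1·1.0000/(1)·0.0959^0·0.9954^2 = -0.990794
d^1_{0,0}(2.9494) = +0.009206 -0.990794 = -0.981588
Phases: e^{-i·(0)·2.8634}=+1.000000+0.000000i, e^{-i·(0)·6.1223}=+1.000000+0.000000i ⇒ D=-0.981588+0.000000i

Re=-0.9816 Im=0.0000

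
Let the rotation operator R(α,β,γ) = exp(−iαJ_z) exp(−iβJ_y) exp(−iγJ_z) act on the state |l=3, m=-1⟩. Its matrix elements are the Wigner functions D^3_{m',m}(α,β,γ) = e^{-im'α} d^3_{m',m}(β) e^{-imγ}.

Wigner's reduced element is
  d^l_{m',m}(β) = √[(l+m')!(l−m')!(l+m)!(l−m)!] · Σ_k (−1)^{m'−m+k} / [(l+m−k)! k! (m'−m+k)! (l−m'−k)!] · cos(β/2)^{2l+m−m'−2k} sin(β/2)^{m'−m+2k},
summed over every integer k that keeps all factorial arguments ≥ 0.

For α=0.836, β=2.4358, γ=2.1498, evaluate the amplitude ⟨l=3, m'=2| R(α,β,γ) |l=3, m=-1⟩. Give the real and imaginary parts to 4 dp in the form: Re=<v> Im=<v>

Re=0.5146 Im=0.2664

D^3_{2,-1}(0.836,2.4358,2.1498) = e^{-i·2·0.836}·d^3_{2,-1}(2.4358)·e^{-i·-1·2.1498}. Compute d first:
c=cos(2.4358/2)=0.345617, s=sin(2.4358/2)=0.938376; N=√[120·1·2·24]=75.894664
Admissible k: 0..1 (factorial args all ≥0)
  k=0: (−1)^3·75.8947/(12)·0.3456^3·0.9384^3 = -0.215748
  k=1: (−1)^4·75.8947/(24)·0.3456^1·0.9384^5 = +0.795204
d^3_{2,-1}(2.4358) = -0.215748 +0.795204 = +0.579457
Attach z-rotation phases: D = e^{-i(2)(0.836)}·(+0.579457)·e^{-i(-1)(2.1498)} = +0.514563+0.266450i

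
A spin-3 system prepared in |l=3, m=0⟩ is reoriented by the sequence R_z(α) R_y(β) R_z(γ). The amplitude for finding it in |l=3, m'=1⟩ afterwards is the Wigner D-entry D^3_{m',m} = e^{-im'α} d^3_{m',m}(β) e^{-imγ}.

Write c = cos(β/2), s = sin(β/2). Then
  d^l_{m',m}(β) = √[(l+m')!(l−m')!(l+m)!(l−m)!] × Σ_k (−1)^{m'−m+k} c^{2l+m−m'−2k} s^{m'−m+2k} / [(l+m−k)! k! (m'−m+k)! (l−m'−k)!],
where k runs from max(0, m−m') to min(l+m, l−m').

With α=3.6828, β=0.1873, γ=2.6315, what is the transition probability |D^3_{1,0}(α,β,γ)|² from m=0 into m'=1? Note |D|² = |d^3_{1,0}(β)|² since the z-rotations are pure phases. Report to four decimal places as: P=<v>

P=0.0952

D^3_{1,0}(3.6828,0.1873,2.6315) = e^{-i·1·3.6828}·d^3_{1,0}(0.1873)·e^{-i·0·2.6315}. Compute d first:
With c≡cos(β/2)=0.995618 and s≡sin(β/2)=0.093513, N=[24·2·6·6]^{1/2}=41.569219
The bounds max(0,m−m')=0 and min(l+m,l−m')=2 give 3 terms
  k=0: (−1)^1·41.5692/(12)·0.9956^5·0.0935^1 = -0.316904
  k=1: (−1)^2·41.5692/(4)·0.9956^3·0.0935^3 = +0.008387
  k=2: (−1)^3·41.5692/(12)·0.9956^1·0.0935^5 = -0.000025
d^3_{1,0}(0.1873) = -0.316904 +0.008387 -0.000025 = -0.308541
|D^3_{1,0}|² = |d^3_{1,0}(β)|² = (-0.308541)² = 0.095198 (the z-rotation phases have unit modulus)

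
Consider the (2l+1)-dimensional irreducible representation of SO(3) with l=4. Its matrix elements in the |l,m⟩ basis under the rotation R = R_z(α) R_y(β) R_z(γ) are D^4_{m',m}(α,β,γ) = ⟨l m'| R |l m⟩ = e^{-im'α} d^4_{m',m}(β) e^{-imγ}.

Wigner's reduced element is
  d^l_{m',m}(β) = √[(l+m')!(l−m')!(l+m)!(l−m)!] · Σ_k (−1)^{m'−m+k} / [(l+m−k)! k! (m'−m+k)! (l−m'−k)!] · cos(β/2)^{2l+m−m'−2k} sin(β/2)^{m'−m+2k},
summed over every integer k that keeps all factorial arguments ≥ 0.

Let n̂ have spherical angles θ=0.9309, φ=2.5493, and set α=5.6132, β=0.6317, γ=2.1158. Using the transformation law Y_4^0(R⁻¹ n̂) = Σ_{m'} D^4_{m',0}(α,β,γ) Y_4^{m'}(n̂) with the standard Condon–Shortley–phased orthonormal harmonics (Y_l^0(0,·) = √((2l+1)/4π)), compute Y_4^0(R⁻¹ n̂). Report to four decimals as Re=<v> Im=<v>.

Need the full column D^4_{m',0} for m'=−4..4 at α=5.6132, β=0.6317, γ=2.1158.
cos(β/2)=0.950533, sin(β/2)=0.310625
d^4_{-4,0}: single k=4 term ⇒ +0.063586;  D = -0.056930-0.028323i
d^4_{-3,0}: k∈[3..4] ⇒ +0.275173 -0.029386 = +0.245787;  D = -0.104504-0.222464i
d^4_{-2,0}: k∈[2..4] ⇒ +0.675142 -0.192265 +0.007700 = +0.490576;  D = +0.112235-0.477565i
d^4_{-1,0}: k∈[1..4] ⇒ +0.973913 -0.624035 +0.066642 -0.001186 = +0.415334;  D = +0.325551-0.257912i
d^4_{0,0}: k∈[0..4] ⇒ +0.666402 -1.138659 +0.273599 -0.012986 +0.000087 = -0.211558;  D = -0.211558+0.000000i
d^4_{1,0}: k∈[0..3] ⇒ -0.973913 +0.624035 -0.066642 +0.001186 = -0.415334;  D = -0.325551-0.257912i
d^4_{2,0}: k∈[0..2] ⇒ +0.675142 -0.192265 +0.007700 = +0.490576;  D = +0.112235+0.477565i
d^4_{3,0}: k∈[0..1] ⇒ -0.275173 +0.029386 = -0.245787;  D = +0.104504-0.222464i
d^4_{4,0}: single k=0 term ⇒ +0.063586;  D = -0.056930+0.028323i
Y_4^{m'}(θ=0.9309,φ=2.5493) and Σ D·Y over m':
  (-0.0569-0.0283i)·(-0.1312+0.1279i)  (-0.1045-0.2225i)·(+0.0789-0.3776i)  (+0.1122-0.4776i)·(+0.1213+0.2983i)  (+0.3256-0.2579i)·(+0.0948+0.0638i)  (-0.2116+0.0000i)·(-0.3435+0.0000i)  (-0.3256-0.2579i)·(-0.0948+0.0638i)  (+0.1122+0.4776i)·(+0.1213-0.2983i)  (+0.1045-0.2225i)·(-0.0789-0.3776i)  (-0.0569+0.0283i)·(-0.1312-0.1279i)
Y_4^0(R⁻¹ n̂) = +0.317063-0.000000i

Re=0.3171 Im=0.0000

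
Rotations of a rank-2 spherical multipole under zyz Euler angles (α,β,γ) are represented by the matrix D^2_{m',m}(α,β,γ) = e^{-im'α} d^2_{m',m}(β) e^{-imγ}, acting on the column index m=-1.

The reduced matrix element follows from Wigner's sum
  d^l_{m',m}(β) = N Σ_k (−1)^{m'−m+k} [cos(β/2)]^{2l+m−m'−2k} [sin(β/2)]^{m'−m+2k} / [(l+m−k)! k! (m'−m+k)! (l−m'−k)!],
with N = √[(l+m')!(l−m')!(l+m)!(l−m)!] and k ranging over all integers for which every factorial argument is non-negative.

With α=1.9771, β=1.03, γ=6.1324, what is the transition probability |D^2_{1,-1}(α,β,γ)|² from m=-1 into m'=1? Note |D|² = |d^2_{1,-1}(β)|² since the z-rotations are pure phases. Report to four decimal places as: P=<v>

P=0.2424

Split into d^2_{1,-1}(β=1.03) × two z-phases.
c=cos(1.03/2)=0.870293, s=sin(1.03/2)=0.492535; N=√[6·1·1·6]=6.000000
k: max(0,(-1)−(1))=0 … min(2+(-1),2−(1))=1
  k=0: (−1)^2·6.0000/(2)·0.8703^2·0.4925^2 = +0.551221
  k=1: (−1)^3·6.0000/(6)·0.8703^0·0.4925^4 = -0.058850
d^2_{1,-1}(1.03) = +0.551221 -0.058850 = +0.492371
|D^2_{1,-1}|² = |d^2_{1,-1}(β)|² = (+0.492371)² = 0.242429 (the z-rotation phases have unit modulus)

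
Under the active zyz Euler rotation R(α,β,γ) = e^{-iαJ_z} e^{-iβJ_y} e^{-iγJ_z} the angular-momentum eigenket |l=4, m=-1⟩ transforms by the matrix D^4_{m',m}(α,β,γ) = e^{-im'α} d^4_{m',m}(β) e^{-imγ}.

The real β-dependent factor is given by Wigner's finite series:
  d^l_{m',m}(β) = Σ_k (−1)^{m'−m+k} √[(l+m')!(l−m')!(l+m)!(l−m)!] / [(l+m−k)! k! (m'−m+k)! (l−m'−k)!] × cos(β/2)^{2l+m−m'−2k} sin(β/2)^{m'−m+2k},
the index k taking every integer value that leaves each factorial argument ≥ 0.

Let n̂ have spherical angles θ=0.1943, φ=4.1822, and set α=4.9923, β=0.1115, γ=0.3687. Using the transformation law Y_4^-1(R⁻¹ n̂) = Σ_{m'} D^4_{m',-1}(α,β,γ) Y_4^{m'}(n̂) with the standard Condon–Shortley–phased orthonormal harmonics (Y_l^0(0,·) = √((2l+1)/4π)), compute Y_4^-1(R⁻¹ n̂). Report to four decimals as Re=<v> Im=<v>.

Need the full column D^4_{m',-1} for m'=−4..4 at α=4.9923, β=0.1115, γ=0.3687.
cos(β/2)=0.998446, sin(β/2)=0.055721
d^4_{-4,-1}: single k=3 term ⇒ +0.001285;  D = +0.000106+0.001280i
d^4_{-3,-1}: k∈[2..3] ⇒ +0.024415 -0.000127 = +0.024288;  D = -0.022711+0.008610i
d^4_{-2,-1}: k∈[1..3] ⇒ +0.233846 -0.003642 +0.000008 = +0.230212;  D = -0.137901-0.184339i
d^4_{-1,-1}: k∈[0..3] ⇒ +0.987638 -0.046140 +0.000287 -0.000000 = +0.941785;  D = +0.568914-0.750531i
d^4_{0,-1}: k∈[0..3] ⇒ -0.246495 +0.004606 -0.000014 +0.000000 = -0.241903;  D = -0.225646-0.087183i
d^4_{1,-1}: k∈[0..3] ⇒ +0.030760 -0.000287 +0.000000 -0.000000 = +0.030473;  D = -0.002702+0.030353i
d^4_{2,-1}: k∈[0..2] ⇒ -0.002428 +0.000011 -0.000000 = -0.002416;  D = +0.002372-0.000459i
d^4_{3,-1}: k∈[0..1] ⇒ +0.000127 -0.000000 = +0.000126;  D = -0.000057-0.000113i
d^4_{4,-1}: single k=0 term ⇒ -0.000004;  D = -0.000003+0.000003i
Y_4^{m'}(θ=0.1943,φ=4.1822) and Σ D·Y over m':
  (+0.0001+0.0013i)·(-0.0003+0.0005i)  (-0.0227+0.0086i)·(+0.0088+0.0002i)  (-0.1379-0.1843i)·(-0.0350-0.0624i)  (+0.5689-0.7505i)·(-0.1695+0.2891i)  (-0.2256-0.0872i)·(+0.6937+0.0000i)  (-0.0027+0.0304i)·(+0.1695+0.2891i)  (+0.0024-0.0005i)·(-0.0350+0.0624i)  (-0.0001-0.0001i)·(-0.0088+0.0002i)  (-0.0000+0.0000i)·(-0.0003-0.0005i)
Y_4^-1(R⁻¹ n̂) = -0.052136+0.250843i

Re=-0.0521 Im=0.2508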